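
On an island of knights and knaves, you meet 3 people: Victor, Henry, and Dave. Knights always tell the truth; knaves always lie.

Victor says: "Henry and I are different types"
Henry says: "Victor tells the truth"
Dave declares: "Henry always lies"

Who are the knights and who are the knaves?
Victor is a knave.
Henry is a knave.
Dave is a knight.

Verification:
- Victor (knave) says "Henry and I are different types" - this is FALSE (a lie) because Victor is a knave and Henry is a knave.
- Henry (knave) says "Victor tells the truth" - this is FALSE (a lie) because Victor is a knave.
- Dave (knight) says "Henry always lies" - this is TRUE because Henry is a knave.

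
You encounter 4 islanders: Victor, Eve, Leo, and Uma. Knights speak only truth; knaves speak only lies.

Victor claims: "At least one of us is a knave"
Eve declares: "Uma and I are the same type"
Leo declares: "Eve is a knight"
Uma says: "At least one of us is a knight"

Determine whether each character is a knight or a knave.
Victor is a knight.
Eve is a knave.
Leo is a knave.
Uma is a knight.

Verification:
- Victor (knight) says "At least one of us is a knave" - this is TRUE because Eve and Leo are knaves.
- Eve (knave) says "Uma and I are the same type" - this is FALSE (a lie) because Eve is a knave and Uma is a knight.
- Leo (knave) says "Eve is a knight" - this is FALSE (a lie) because Eve is a knave.
- Uma (knight) says "At least one of us is a knight" - this is TRUE because Victor and Uma are knights.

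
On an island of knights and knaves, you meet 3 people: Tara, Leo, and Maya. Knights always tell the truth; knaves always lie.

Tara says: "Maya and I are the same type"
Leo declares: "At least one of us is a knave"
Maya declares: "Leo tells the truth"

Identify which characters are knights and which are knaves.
Tara is a knave.
Leo is a knight.
Maya is a knight.

Verification:
- Tara (knave) says "Maya and I are the same type" - this is FALSE (a lie) because Tara is a knave and Maya is a knight.
- Leo (knight) says "At least one of us is a knave" - this is TRUE because Tara is a knave.
- Maya (knight) says "Leo tells the truth" - this is TRUE because Leo is a knight.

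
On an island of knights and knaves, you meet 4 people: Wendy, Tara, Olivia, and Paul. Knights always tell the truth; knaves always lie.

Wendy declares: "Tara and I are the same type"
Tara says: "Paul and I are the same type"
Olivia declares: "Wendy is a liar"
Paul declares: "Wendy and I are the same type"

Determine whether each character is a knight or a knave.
Wendy is a knight.
Tara is a knight.
Olivia is a knave.
Paul is a knight.

Verification:
- Wendy (knight) says "Tara and I are the same type" - this is TRUE because Wendy is a knight and Tara is a knight.
- Tara (knight) says "Paul and I are the same type" - this is TRUE because Tara is a knight and Paul is a knight.
- Olivia (knave) says "Wendy is a liar" - this is FALSE (a lie) because Wendy is a knight.
- Paul (knight) says "Wendy and I are the same type" - this is TRUE because Paul is a knight and Wendy is a knight.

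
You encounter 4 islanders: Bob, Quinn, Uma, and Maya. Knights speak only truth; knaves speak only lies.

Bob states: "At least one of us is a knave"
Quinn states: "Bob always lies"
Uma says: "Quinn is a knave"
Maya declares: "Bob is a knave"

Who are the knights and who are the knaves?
Bob is a knight.
Quinn is a knave.
Uma is a knight.
Maya is a knave.

Verification:
- Bob (knight) says "At least one of us is a knave" - this is TRUE because Quinn and Maya are knaves.
- Quinn (knave) says "Bob always lies" - this is FALSE (a lie) because Bob is a knight.
- Uma (knight) says "Quinn is a knave" - this is TRUE because Quinn is a knave.
- Maya (knave) says "Bob is a knave" - this is FALSE (a lie) because Bob is a knight.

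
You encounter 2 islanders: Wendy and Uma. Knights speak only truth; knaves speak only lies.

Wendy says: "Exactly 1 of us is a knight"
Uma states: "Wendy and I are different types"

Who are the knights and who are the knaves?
Wendy is a knave.
Uma is a knave.

Verification:
- Wendy (knave) says "Exactly 1 of us is a knight" - this is FALSE (a lie) because there are 0 knights.
- Uma (knave) says "Wendy and I are different types" - this is FALSE (a lie) because Uma is a knave and Wendy is a knave.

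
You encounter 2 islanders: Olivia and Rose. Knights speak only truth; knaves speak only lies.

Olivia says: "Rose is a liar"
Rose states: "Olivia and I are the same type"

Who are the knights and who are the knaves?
Olivia is a knight.
Rose is a knave.

Verification:
- Olivia (knight) says "Rose is a liar" - this is TRUE because Rose is a knave.
- Rose (knave) says "Olivia and I are the same type" - this is FALSE (a lie) because Rose is a knave and Olivia is a knight.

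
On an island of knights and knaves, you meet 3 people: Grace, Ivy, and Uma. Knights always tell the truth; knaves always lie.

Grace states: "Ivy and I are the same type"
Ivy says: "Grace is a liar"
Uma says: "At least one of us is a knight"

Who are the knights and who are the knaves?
Grace is a knave.
Ivy is a knight.
Uma is a knight.

Verification:
- Grace (knave) says "Ivy and I are the same type" - this is FALSE (a lie) because Grace is a knave and Ivy is a knight.
- Ivy (knight) says "Grace is a liar" - this is TRUE because Grace is a knave.
- Uma (knight) says "At least one of us is a knight" - this is TRUE because Ivy and Uma are knights.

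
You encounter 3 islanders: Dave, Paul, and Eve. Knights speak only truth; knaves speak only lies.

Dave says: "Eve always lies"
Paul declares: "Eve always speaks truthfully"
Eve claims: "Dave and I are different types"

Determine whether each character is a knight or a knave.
Dave is a knave.
Paul is a knight.
Eve is a knight.

Verification:
- Dave (knave) says "Eve always lies" - this is FALSE (a lie) because Eve is a knight.
- Paul (knight) says "Eve always speaks truthfully" - this is TRUE because Eve is a knight.
- Eve (knight) says "Dave and I are different types" - this is TRUE because Eve is a knight and Dave is a knave.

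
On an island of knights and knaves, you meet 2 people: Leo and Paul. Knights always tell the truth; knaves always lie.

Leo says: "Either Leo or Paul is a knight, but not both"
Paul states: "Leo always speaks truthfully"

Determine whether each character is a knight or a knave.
Leo is a knave.
Paul is a knave.

Verification:
- Leo (knave) says "Either Leo or Paul is a knight, but not both" - this is FALSE (a lie) because Leo is a knave and Paul is a knave.
- Paul (knave) says "Leo always speaks truthfully" - this is FALSE (a lie) because Leo is a knave.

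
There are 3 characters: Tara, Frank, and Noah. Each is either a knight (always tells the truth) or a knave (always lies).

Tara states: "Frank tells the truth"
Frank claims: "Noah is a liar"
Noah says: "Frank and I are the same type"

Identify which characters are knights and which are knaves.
Tara is a knight.
Frank is a knight.
Noah is a knave.

Verification:
- Tara (knight) says "Frank tells the truth" - this is TRUE because Frank is a knight.
- Frank (knight) says "Noah is a liar" - this is TRUE because Noah is a knave.
- Noah (knave) says "Frank and I are the same type" - this is FALSE (a lie) because Noah is a knave and Frank is a knight.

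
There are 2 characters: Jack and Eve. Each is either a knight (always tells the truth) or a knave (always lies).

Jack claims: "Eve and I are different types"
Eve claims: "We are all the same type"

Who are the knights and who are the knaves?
Jack is a knight.
Eve is a knave.

Verification:
- Jack (knight) says "Eve and I are different types" - this is TRUE because Jack is a knight and Eve is a knave.
- Eve (knave) says "We are all the same type" - this is FALSE (a lie) because Jack is a knight and Eve is a knave.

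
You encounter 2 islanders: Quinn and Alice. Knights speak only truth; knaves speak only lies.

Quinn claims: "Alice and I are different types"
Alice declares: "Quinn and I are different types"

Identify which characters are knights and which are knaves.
Quinn is a knave.
Alice is a knave.

Verification:
- Quinn (knave) says "Alice and I are different types" - this is FALSE (a lie) because Quinn is a knave and Alice is a knave.
- Alice (knave) says "Quinn and I are different types" - this is FALSE (a lie) because Alice is a knave and Quinn is a knave.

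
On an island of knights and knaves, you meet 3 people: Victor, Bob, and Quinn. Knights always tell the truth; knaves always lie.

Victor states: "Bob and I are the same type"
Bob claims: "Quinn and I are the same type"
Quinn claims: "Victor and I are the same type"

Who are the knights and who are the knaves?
Victor is a knight.
Bob is a knight.
Quinn is a knight.

Verification:
- Victor (knight) says "Bob and I are the same type" - this is TRUE because Victor is a knight and Bob is a knight.
- Bob (knight) says "Quinn and I are the same type" - this is TRUE because Bob is a knight and Quinn is a knight.
- Quinn (knight) says "Victor and I are the same type" - this is TRUE because Quinn is a knight and Victor is a knight.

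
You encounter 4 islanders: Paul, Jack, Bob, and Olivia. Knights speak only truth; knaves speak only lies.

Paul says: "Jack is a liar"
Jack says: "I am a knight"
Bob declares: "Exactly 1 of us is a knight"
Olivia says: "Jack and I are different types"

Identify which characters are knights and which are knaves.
Paul is a knight.
Jack is a knave.
Bob is a knave.
Olivia is a knight.

Verification:
- Paul (knight) says "Jack is a liar" - this is TRUE because Jack is a knave.
- Jack (knave) says "I am a knight" - this is FALSE (a lie) because Jack is a knave.
- Bob (knave) says "Exactly 1 of us is a knight" - this is FALSE (a lie) because there are 2 knights.
- Olivia (knight) says "Jack and I are different types" - this is TRUE because Olivia is a knight and Jack is a knave.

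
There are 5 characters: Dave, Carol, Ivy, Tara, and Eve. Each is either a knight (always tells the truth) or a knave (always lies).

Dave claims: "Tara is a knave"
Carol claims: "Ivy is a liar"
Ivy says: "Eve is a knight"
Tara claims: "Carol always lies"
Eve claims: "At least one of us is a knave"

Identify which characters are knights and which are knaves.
Dave is a knave.
Carol is a knave.
Ivy is a knight.
Tara is a knight.
Eve is a knight.

Verification:
- Dave (knave) says "Tara is a knave" - this is FALSE (a lie) because Tara is a knight.
- Carol (knave) says "Ivy is a liar" - this is FALSE (a lie) because Ivy is a knight.
- Ivy (knight) says "Eve is a knight" - this is TRUE because Eve is a knight.
- Tara (knight) says "Carol always lies" - this is TRUE because Carol is a knave.
- Eve (knight) says "At least one of us is a knave" - this is TRUE because Dave and Carol are knaves.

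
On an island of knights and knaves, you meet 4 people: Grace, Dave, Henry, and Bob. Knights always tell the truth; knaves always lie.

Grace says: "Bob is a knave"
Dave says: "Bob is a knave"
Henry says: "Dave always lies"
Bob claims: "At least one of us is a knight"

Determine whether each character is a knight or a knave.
Grace is a knave.
Dave is a knave.
Henry is a knight.
Bob is a knight.

Verification:
- Grace (knave) says "Bob is a knave" - this is FALSE (a lie) because Bob is a knight.
- Dave (knave) says "Bob is a knave" - this is FALSE (a lie) because Bob is a knight.
- Henry (knight) says "Dave always lies" - this is TRUE because Dave is a knave.
- Bob (knight) says "At least one of us is a knight" - this is TRUE because Henry and Bob are knights.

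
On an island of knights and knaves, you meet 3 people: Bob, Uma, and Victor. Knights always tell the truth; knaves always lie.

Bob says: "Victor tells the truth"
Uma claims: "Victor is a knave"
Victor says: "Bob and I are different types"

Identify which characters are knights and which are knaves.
Bob is a knave.
Uma is a knight.
Victor is a knave.

Verification:
- Bob (knave) says "Victor tells the truth" - this is FALSE (a lie) because Victor is a knave.
- Uma (knight) says "Victor is a knave" - this is TRUE because Victor is a knave.
- Victor (knave) says "Bob and I are different types" - this is FALSE (a lie) because Victor is a knave and Bob is a knave.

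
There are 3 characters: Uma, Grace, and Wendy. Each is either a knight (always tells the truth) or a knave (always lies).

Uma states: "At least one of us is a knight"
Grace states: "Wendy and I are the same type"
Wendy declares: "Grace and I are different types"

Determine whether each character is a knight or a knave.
Uma is a knight.
Grace is a knave.
Wendy is a knight.

Verification:
- Uma (knight) says "At least one of us is a knight" - this is TRUE because Uma and Wendy are knights.
- Grace (knave) says "Wendy and I are the same type" - this is FALSE (a lie) because Grace is a knave and Wendy is a knight.
- Wendy (knight) says "Grace and I are different types" - this is TRUE because Wendy is a knight and Grace is a knave.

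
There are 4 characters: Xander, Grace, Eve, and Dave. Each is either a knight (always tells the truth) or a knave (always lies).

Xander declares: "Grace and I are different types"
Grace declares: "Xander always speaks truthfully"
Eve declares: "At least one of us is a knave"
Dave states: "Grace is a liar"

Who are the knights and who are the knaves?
Xander is a knave.
Grace is a knave.
Eve is a knight.
Dave is a knight.

Verification:
- Xander (knave) says "Grace and I are different types" - this is FALSE (a lie) because Xander is a knave and Grace is a knave.
- Grace (knave) says "Xander always speaks truthfully" - this is FALSE (a lie) because Xander is a knave.
- Eve (knight) says "At least one of us is a knave" - this is TRUE because Xander and Grace are knaves.
- Dave (knight) says "Grace is a liar" - this is TRUE because Grace is a knave.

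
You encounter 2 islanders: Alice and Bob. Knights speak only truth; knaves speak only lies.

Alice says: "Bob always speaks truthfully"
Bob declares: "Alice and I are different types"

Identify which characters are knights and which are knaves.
Alice is a knave.
Bob is a knave.

Verification:
- Alice (knave) says "Bob always speaks truthfully" - this is FALSE (a lie) because Bob is a knave.
- Bob (knave) says "Alice and I are different types" - this is FALSE (a lie) because Bob is a knave and Alice is a knave.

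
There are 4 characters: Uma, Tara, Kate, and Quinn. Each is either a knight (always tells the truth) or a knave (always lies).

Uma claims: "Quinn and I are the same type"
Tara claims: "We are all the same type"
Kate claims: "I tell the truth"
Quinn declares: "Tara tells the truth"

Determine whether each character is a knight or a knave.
Uma is a knight.
Tara is a knight.
Kate is a knight.
Quinn is a knight.

Verification:
- Uma (knight) says "Quinn and I are the same type" - this is TRUE because Uma is a knight and Quinn is a knight.
- Tara (knight) says "We are all the same type" - this is TRUE because Uma, Tara, Kate, and Quinn are knights.
- Kate (knight) says "I tell the truth" - this is TRUE because Kate is a knight.
- Quinn (knight) says "Tara tells the truth" - this is TRUE because Tara is a knight.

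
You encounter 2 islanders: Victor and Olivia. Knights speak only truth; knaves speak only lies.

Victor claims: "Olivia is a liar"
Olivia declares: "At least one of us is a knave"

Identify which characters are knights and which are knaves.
Victor is a knave.
Olivia is a knight.

Verification:
- Victor (knave) says "Olivia is a liar" - this is FALSE (a lie) because Olivia is a knight.
- Olivia (knight) says "At least one of us is a knave" - this is TRUE because Victor is a knave.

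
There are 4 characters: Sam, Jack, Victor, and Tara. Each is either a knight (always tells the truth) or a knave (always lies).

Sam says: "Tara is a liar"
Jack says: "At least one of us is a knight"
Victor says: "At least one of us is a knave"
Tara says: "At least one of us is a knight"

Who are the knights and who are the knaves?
Sam is a knave.
Jack is a knight.
Victor is a knight.
Tara is a knight.

Verification:
- Sam (knave) says "Tara is a liar" - this is FALSE (a lie) because Tara is a knight.
- Jack (knight) says "At least one of us is a knight" - this is TRUE because Jack, Victor, and Tara are knights.
- Victor (knight) says "At least one of us is a knave" - this is TRUE because Sam is a knave.
- Tara (knight) says "At least one of us is a knight" - this is TRUE because Jack, Victor, and Tara are knights.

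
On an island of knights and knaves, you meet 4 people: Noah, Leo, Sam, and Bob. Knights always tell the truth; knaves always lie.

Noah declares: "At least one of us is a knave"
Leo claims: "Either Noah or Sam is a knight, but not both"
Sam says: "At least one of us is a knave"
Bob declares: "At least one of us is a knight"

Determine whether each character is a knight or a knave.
Noah is a knight.
Leo is a knave.
Sam is a knight.
Bob is a knight.

Verification:
- Noah (knight) says "At least one of us is a knave" - this is TRUE because Leo is a knave.
- Leo (knave) says "Either Noah or Sam is a knight, but not both" - this is FALSE (a lie) because Noah is a knight and Sam is a knight.
- Sam (knight) says "At least one of us is a knave" - this is TRUE because Leo is a knave.
- Bob (knight) says "At least one of us is a knight" - this is TRUE because Noah, Sam, and Bob are knights.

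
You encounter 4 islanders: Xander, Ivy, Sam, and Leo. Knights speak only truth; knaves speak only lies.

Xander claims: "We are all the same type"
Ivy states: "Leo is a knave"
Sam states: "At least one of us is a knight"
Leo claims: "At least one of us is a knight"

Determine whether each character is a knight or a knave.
Xander is a knave.
Ivy is a knave.
Sam is a knight.
Leo is a knight.

Verification:
- Xander (knave) says "We are all the same type" - this is FALSE (a lie) because Sam and Leo are knights and Xander and Ivy are knaves.
- Ivy (knave) says "Leo is a knave" - this is FALSE (a lie) because Leo is a knight.
- Sam (knight) says "At least one of us is a knight" - this is TRUE because Sam and Leo are knights.
- Leo (knight) says "At least one of us is a knight" - this is TRUE because Sam and Leo are knights.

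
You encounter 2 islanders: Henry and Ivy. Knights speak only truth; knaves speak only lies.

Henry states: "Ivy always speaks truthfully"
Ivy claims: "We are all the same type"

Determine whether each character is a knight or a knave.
Henry is a knight.
Ivy is a knight.

Verification:
- Henry (knight) says "Ivy always speaks truthfully" - this is TRUE because Ivy is a knight.
- Ivy (knight) says "We are all the same type" - this is TRUE because Henry and Ivy are knights.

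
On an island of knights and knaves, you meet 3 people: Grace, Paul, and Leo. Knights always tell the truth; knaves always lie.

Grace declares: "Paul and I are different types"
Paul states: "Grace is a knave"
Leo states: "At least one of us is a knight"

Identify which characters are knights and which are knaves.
Grace is a knight.
Paul is a knave.
Leo is a knight.

Verification:
- Grace (knight) says "Paul and I are different types" - this is TRUE because Grace is a knight and Paul is a knave.
- Paul (knave) says "Grace is a knave" - this is FALSE (a lie) because Grace is a knight.
- Leo (knight) says "At least one of us is a knight" - this is TRUE because Grace and Leo are knights.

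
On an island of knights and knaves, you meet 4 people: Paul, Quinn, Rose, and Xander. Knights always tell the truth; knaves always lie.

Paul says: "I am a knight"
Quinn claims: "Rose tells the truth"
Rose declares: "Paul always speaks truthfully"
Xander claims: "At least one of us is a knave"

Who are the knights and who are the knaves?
Paul is a knave.
Quinn is a knave.
Rose is a knave.
Xander is a knight.

Verification:
- Paul (knave) says "I am a knight" - this is FALSE (a lie) because Paul is a knave.
- Quinn (knave) says "Rose tells the truth" - this is FALSE (a lie) because Rose is a knave.
- Rose (knave) says "Paul always speaks truthfully" - this is FALSE (a lie) because Paul is a knave.
- Xander (knight) says "At least one of us is a knave" - this is TRUE because Paul, Quinn, and Rose are knaves.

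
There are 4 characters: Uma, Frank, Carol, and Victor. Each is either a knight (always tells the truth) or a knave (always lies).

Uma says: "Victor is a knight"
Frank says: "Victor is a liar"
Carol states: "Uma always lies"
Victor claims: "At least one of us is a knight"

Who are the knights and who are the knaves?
Uma is a knight.
Frank is a knave.
Carol is a knave.
Victor is a knight.

Verification:
- Uma (knight) says "Victor is a knight" - this is TRUE because Victor is a knight.
- Frank (knave) says "Victor is a liar" - this is FALSE (a lie) because Victor is a knight.
- Carol (knave) says "Uma always lies" - this is FALSE (a lie) because Uma is a knight.
- Victor (knight) says "At least one of us is a knight" - this is TRUE because Uma and Victor are knights.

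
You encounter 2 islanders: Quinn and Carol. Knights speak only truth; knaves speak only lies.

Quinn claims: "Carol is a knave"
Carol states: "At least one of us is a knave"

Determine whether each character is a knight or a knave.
Quinn is a knave.
Carol is a knight.

Verification:
- Quinn (knave) says "Carol is a knave" - this is FALSE (a lie) because Carol is a knight.
- Carol (knight) says "At least one of us is a knave" - this is TRUE because Quinn is a knave.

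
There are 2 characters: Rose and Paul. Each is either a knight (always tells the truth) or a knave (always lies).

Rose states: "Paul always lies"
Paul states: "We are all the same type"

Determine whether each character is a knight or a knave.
Rose is a knight.
Paul is a knave.

Verification:
- Rose (knight) says "Paul always lies" - this is TRUE because Paul is a knave.
- Paul (knave) says "We are all the same type" - this is FALSE (a lie) because Rose is a knight and Paul is a knave.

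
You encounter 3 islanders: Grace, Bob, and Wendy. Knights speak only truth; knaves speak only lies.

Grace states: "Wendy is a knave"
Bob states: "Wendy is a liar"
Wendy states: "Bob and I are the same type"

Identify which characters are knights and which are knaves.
Grace is a knight.
Bob is a knight.
Wendy is a knave.

Verification:
- Grace (knight) says "Wendy is a knave" - this is TRUE because Wendy is a knave.
- Bob (knight) says "Wendy is a liar" - this is TRUE because Wendy is a knave.
- Wendy (knave) says "Bob and I are the same type" - this is FALSE (a lie) because Wendy is a knave and Bob is a knight.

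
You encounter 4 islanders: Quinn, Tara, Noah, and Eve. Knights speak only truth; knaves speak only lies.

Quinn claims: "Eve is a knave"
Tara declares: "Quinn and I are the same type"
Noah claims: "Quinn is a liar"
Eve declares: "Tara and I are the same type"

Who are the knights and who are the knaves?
Quinn is a knight.
Tara is a knight.
Noah is a knave.
Eve is a knave.

Verification:
- Quinn (knight) says "Eve is a knave" - this is TRUE because Eve is a knave.
- Tara (knight) says "Quinn and I are the same type" - this is TRUE because Tara is a knight and Quinn is a knight.
- Noah (knave) says "Quinn is a liar" - this is FALSE (a lie) because Quinn is a knight.
- Eve (knave) says "Tara and I are the same type" - this is FALSE (a lie) because Eve is a knave and Tara is a knight.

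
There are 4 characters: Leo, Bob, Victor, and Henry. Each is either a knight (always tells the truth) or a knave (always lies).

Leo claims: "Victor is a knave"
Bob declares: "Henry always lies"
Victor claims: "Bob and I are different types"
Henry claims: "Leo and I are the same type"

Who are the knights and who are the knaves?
Leo is a knight.
Bob is a knave.
Victor is a knave.
Henry is a knight.

Verification:
- Leo (knight) says "Victor is a knave" - this is TRUE because Victor is a knave.
- Bob (knave) says "Henry always lies" - this is FALSE (a lie) because Henry is a knight.
- Victor (knave) says "Bob and I are different types" - this is FALSE (a lie) because Victor is a knave and Bob is a knave.
- Henry (knight) says "Leo and I are the same type" - this is TRUE because Henry is a knight and Leo is a knight.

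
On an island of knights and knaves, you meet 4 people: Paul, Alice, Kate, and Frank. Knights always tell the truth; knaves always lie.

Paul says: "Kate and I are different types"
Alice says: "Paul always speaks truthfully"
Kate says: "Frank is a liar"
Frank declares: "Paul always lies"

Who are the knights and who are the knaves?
Paul is a knave.
Alice is a knave.
Kate is a knave.
Frank is a knight.

Verification:
- Paul (knave) says "Kate and I are different types" - this is FALSE (a lie) because Paul is a knave and Kate is a knave.
- Alice (knave) says "Paul always speaks truthfully" - this is FALSE (a lie) because Paul is a knave.
- Kate (knave) says "Frank is a liar" - this is FALSE (a lie) because Frank is a knight.
- Frank (knight) says "Paul always lies" - this is TRUE because Paul is a knave.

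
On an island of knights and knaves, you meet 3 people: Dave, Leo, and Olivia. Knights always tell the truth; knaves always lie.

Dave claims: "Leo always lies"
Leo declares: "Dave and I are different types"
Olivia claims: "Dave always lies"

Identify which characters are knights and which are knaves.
Dave is a knave.
Leo is a knight.
Olivia is a knight.

Verification:
- Dave (knave) says "Leo always lies" - this is FALSE (a lie) because Leo is a knight.
- Leo (knight) says "Dave and I are different types" - this is TRUE because Leo is a knight and Dave is a knave.
- Olivia (knight) says "Dave always lies" - this is TRUE because Dave is a knave.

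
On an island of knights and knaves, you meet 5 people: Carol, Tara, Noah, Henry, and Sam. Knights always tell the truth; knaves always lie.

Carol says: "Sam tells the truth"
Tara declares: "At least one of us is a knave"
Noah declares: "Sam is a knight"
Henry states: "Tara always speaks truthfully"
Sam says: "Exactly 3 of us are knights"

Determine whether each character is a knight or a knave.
Carol is a knave.
Tara is a knight.
Noah is a knave.
Henry is a knight.
Sam is a knave.

Verification:
- Carol (knave) says "Sam tells the truth" - this is FALSE (a lie) because Sam is a knave.
- Tara (knight) says "At least one of us is a knave" - this is TRUE because Carol, Noah, and Sam are knaves.
- Noah (knave) says "Sam is a knight" - this is FALSE (a lie) because Sam is a knave.
- Henry (knight) says "Tara always speaks truthfully" - this is TRUE because Tara is a knight.
- Sam (knave) says "Exactly 3 of us are knights" - this is FALSE (a lie) because there are 2 knights.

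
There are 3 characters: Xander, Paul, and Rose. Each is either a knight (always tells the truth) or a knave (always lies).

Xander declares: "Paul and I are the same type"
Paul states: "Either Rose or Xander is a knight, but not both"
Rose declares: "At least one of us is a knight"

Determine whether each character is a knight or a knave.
Xander is a knave.
Paul is a knight.
Rose is a knight.

Verification:
- Xander (knave) says "Paul and I are the same type" - this is FALSE (a lie) because Xander is a knave and Paul is a knight.
- Paul (knight) says "Either Rose or Xander is a knight, but not both" - this is TRUE because Rose is a knight and Xander is a knave.
- Rose (knight) says "At least one of us is a knight" - this is TRUE because Paul and Rose are knights.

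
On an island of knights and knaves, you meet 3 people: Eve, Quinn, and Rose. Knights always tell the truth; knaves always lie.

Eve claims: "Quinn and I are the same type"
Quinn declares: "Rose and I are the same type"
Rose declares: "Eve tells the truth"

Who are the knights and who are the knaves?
Eve is a knight.
Quinn is a knight.
Rose is a knight.

Verification:
- Eve (knight) says "Quinn and I are the same type" - this is TRUE because Eve is a knight and Quinn is a knight.
- Quinn (knight) says "Rose and I are the same type" - this is TRUE because Quinn is a knight and Rose is a knight.
- Rose (knight) says "Eve tells the truth" - this is TRUE because Eve is a knight.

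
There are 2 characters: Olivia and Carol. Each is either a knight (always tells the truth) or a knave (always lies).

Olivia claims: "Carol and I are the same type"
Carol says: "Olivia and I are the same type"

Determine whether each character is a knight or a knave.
Olivia is a knight.
Carol is a knight.

Verification:
- Olivia (knight) says "Carol and I are the same type" - this is TRUE because Olivia is a knight and Carol is a knight.
- Carol (knight) says "Olivia and I are the same type" - this is TRUE because Carol is a knight and Olivia is a knight.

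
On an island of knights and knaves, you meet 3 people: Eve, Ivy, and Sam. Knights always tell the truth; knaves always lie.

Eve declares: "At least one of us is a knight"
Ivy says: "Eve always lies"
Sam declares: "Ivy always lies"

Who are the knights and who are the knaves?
Eve is a knight.
Ivy is a knave.
Sam is a knight.

Verification:
- Eve (knight) says "At least one of us is a knight" - this is TRUE because Eve and Sam are knights.
- Ivy (knave) says "Eve always lies" - this is FALSE (a lie) because Eve is a knight.
- Sam (knight) says "Ivy always lies" - this is TRUE because Ivy is a knave.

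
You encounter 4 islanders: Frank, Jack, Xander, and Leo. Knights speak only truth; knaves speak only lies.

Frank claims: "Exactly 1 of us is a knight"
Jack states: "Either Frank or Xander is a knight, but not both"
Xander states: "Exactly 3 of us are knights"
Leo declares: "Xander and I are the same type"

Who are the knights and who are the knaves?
Frank is a knave.
Jack is a knight.
Xander is a knight.
Leo is a knight.

Verification:
- Frank (knave) says "Exactly 1 of us is a knight" - this is FALSE (a lie) because there are 3 knights.
- Jack (knight) says "Either Frank or Xander is a knight, but not both" - this is TRUE because Frank is a knave and Xander is a knight.
- Xander (knight) says "Exactly 3 of us are knights" - this is TRUE because there are 3 knights.
- Leo (knight) says "Xander and I are the same type" - this is TRUE because Leo is a knight and Xander is a knight.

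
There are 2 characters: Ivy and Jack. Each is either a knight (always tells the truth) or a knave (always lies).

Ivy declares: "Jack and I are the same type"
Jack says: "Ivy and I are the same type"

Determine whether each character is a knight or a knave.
Ivy is a knight.
Jack is a knight.

Verification:
- Ivy (knight) says "Jack and I are the same type" - this is TRUE because Ivy is a knight and Jack is a knight.
- Jack (knight) says "Ivy and I are the same type" - this is TRUE because Jack is a knight and Ivy is a knight.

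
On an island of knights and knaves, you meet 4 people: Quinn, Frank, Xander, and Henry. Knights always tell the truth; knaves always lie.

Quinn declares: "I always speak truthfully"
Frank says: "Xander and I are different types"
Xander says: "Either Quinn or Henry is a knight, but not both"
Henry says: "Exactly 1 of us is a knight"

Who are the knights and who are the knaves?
Quinn is a knave.
Frank is a knave.
Xander is a knave.
Henry is a knave.

Verification:
- Quinn (knave) says "I always speak truthfully" - this is FALSE (a lie) because Quinn is a knave.
- Frank (knave) says "Xander and I are different types" - this is FALSE (a lie) because Frank is a knave and Xander is a knave.
- Xander (knave) says "Either Quinn or Henry is a knight, but not both" - this is FALSE (a lie) because Quinn is a knave and Henry is a knave.
- Henry (knave) says "Exactly 1 of us is a knight" - this is FALSE (a lie) because there are 0 knights.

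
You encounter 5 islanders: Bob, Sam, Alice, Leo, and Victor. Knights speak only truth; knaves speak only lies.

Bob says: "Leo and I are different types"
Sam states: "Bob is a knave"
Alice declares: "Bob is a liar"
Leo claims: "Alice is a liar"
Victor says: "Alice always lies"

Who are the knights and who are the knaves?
Bob is a knave.
Sam is a knight.
Alice is a knight.
Leo is a knave.
Victor is a knave.

Verification:
- Bob (knave) says "Leo and I are different types" - this is FALSE (a lie) because Bob is a knave and Leo is a knave.
- Sam (knight) says "Bob is a knave" - this is TRUE because Bob is a knave.
- Alice (knight) says "Bob is a liar" - this is TRUE because Bob is a knave.
- Leo (knave) says "Alice is a liar" - this is FALSE (a lie) because Alice is a knight.
- Victor (knave) says "Alice always lies" - this is FALSE (a lie) because Alice is a knight.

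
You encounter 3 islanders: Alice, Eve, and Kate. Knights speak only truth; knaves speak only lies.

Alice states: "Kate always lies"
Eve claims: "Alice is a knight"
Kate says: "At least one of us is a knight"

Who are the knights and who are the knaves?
Alice is a knave.
Eve is a knave.
Kate is a knight.

Verification:
- Alice (knave) says "Kate always lies" - this is FALSE (a lie) because Kate is a knight.
- Eve (knave) says "Alice is a knight" - this is FALSE (a lie) because Alice is a knave.
- Kate (knight) says "At least one of us is a knight" - this is TRUE because Kate is a knight.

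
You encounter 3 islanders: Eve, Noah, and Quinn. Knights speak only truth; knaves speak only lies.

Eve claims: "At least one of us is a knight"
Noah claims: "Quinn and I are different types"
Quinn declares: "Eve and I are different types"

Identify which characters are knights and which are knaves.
Eve is a knave.
Noah is a knave.
Quinn is a knave.

Verification:
- Eve (knave) says "At least one of us is a knight" - this is FALSE (a lie) because no one is a knight.
- Noah (knave) says "Quinn and I are different types" - this is FALSE (a lie) because Noah is a knave and Quinn is a knave.
- Quinn (knave) says "Eve and I are different types" - this is FALSE (a lie) because Quinn is a knave and Eve is a knave.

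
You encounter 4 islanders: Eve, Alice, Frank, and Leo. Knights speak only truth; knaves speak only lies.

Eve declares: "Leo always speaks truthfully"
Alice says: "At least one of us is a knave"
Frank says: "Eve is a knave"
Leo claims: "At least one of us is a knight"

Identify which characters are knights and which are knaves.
Eve is a knight.
Alice is a knight.
Frank is a knave.
Leo is a knight.

Verification:
- Eve (knight) says "Leo always speaks truthfully" - this is TRUE because Leo is a knight.
- Alice (knight) says "At least one of us is a knave" - this is TRUE because Frank is a knave.
- Frank (knave) says "Eve is a knave" - this is FALSE (a lie) because Eve is a knight.
- Leo (knight) says "At least one of us is a knight" - this is TRUE because Eve, Alice, and Leo are knights.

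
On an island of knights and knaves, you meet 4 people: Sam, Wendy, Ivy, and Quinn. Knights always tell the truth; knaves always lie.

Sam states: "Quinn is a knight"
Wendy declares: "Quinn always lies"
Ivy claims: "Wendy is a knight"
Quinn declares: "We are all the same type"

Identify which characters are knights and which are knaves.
Sam is a knave.
Wendy is a knight.
Ivy is a knight.
Quinn is a knave.

Verification:
- Sam (knave) says "Quinn is a knight" - this is FALSE (a lie) because Quinn is a knave.
- Wendy (knight) says "Quinn always lies" - this is TRUE because Quinn is a knave.
- Ivy (knight) says "Wendy is a knight" - this is TRUE because Wendy is a knight.
- Quinn (knave) says "We are all the same type" - this is FALSE (a lie) because Wendy and Ivy are knights and Sam and Quinn are knaves.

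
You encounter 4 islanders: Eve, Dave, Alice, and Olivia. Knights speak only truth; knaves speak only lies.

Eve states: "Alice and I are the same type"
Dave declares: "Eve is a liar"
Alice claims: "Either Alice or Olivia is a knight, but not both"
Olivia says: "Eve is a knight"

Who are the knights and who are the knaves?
Eve is a knave.
Dave is a knight.
Alice is a knight.
Olivia is a knave.

Verification:
- Eve (knave) says "Alice and I are the same type" - this is FALSE (a lie) because Eve is a knave and Alice is a knight.
- Dave (knight) says "Eve is a liar" - this is TRUE because Eve is a knave.
- Alice (knight) says "Either Alice or Olivia is a knight, but not both" - this is TRUE because Alice is a knight and Olivia is a knave.
- Olivia (knave) says "Eve is a knight" - this is FALSE (a lie) because Eve is a knave.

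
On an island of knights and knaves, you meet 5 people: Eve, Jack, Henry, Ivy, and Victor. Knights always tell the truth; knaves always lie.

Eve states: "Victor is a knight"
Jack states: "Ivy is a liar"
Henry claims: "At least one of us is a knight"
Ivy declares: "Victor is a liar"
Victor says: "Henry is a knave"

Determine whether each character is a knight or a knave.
Eve is a knave.
Jack is a knave.
Henry is a knight.
Ivy is a knight.
Victor is a knave.

Verification:
- Eve (knave) says "Victor is a knight" - this is FALSE (a lie) because Victor is a knave.
- Jack (knave) says "Ivy is a liar" - this is FALSE (a lie) because Ivy is a knight.
- Henry (knight) says "At least one of us is a knight" - this is TRUE because Henry and Ivy are knights.
- Ivy (knight) says "Victor is a liar" - this is TRUE because Victor is a knave.
- Victor (knave) says "Henry is a knave" - this is FALSE (a lie) because Henry is a knight.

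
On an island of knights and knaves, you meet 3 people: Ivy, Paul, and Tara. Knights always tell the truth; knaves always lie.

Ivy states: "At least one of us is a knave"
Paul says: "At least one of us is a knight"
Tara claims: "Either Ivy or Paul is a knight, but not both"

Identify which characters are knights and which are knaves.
Ivy is a knight.
Paul is a knight.
Tara is a knave.

Verification:
- Ivy (knight) says "At least one of us is a knave" - this is TRUE because Tara is a knave.
- Paul (knight) says "At least one of us is a knight" - this is TRUE because Ivy and Paul are knights.
- Tara (knave) says "Either Ivy or Paul is a knight, but not both" - this is FALSE (a lie) because Ivy is a knight and Paul is a knight.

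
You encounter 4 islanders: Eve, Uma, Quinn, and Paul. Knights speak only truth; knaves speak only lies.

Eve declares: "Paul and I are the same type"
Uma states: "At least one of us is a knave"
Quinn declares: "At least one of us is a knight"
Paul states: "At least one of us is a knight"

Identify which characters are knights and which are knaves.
Eve is a knave.
Uma is a knight.
Quinn is a knight.
Paul is a knight.

Verification:
- Eve (knave) says "Paul and I are the same type" - this is FALSE (a lie) because Eve is a knave and Paul is a knight.
- Uma (knight) says "At least one of us is a knave" - this is TRUE because Eve is a knave.
- Quinn (knight) says "At least one of us is a knight" - this is TRUE because Uma, Quinn, and Paul are knights.
- Paul (knight) says "At least one of us is a knight" - this is TRUE because Uma, Quinn, and Paul are knights.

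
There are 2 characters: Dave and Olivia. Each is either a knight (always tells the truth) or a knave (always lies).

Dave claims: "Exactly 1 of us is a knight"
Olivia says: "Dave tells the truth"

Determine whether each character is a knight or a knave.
Dave is a knave.
Olivia is a knave.

Verification:
- Dave (knave) says "Exactly 1 of us is a knight" - this is FALSE (a lie) because there are 0 knights.
- Olivia (knave) says "Dave tells the truth" - this is FALSE (a lie) because Dave is a knave.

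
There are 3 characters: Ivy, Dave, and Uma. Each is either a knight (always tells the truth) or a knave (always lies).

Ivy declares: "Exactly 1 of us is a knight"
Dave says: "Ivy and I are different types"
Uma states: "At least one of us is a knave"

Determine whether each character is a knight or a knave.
Ivy is a knave.
Dave is a knight.
Uma is a knight.

Verification:
- Ivy (knave) says "Exactly 1 of us is a knight" - this is FALSE (a lie) because there are 2 knights.
- Dave (knight) says "Ivy and I are different types" - this is TRUE because Dave is a knight and Ivy is a knave.
- Uma (knight) says "At least one of us is a knave" - this is TRUE because Ivy is a knave.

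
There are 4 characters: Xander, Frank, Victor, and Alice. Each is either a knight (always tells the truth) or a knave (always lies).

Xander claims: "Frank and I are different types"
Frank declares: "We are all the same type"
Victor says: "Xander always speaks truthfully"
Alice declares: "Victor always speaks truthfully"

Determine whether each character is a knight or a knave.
Xander is a knight.
Frank is a knave.
Victor is a knight.
Alice is a knight.

Verification:
- Xander (knight) says "Frank and I are different types" - this is TRUE because Xander is a knight and Frank is a knave.
- Frank (knave) says "We are all the same type" - this is FALSE (a lie) because Xander, Victor, and Alice are knights and Frank is a knave.
- Victor (knight) says "Xander always speaks truthfully" - this is TRUE because Xander is a knight.
- Alice (knight) says "Victor always speaks truthfully" - this is TRUE because Victor is a knight.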